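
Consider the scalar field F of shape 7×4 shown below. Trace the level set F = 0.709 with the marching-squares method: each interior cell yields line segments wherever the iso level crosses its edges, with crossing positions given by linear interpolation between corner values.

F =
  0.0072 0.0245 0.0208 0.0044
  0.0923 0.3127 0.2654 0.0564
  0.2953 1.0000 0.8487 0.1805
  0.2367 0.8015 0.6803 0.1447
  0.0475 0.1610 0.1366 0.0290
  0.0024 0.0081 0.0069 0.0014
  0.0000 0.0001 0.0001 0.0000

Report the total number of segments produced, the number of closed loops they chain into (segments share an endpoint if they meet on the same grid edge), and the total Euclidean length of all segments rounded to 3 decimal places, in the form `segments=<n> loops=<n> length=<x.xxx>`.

cell (1,0): code 0100 → (1.577,1.000)–(2.000,0.587)
cell (1,1): code 1100 → (1.761,2.000)–(1.577,1.000)
cell (1,2): code 1000 → (2.000,2.209)–(1.761,2.000)
cell (2,0): code 0110 → (2.000,0.587)–(3.000,0.836)
cell (2,1): code 1011 → (3.000,1.763)–(2.830,2.000)
cell (2,2): code 0001 → (2.830,2.000)–(2.000,2.209)
cell (3,0): code 0010 → (3.000,0.836)–(3.144,1.000)
cell (3,1): code 0001 → (3.144,1.000)–(3.000,1.763)
total: 8 segments, chained into 1 closed loop(s), length Σ = 5.099048

segments=8 loops=1 length=5.099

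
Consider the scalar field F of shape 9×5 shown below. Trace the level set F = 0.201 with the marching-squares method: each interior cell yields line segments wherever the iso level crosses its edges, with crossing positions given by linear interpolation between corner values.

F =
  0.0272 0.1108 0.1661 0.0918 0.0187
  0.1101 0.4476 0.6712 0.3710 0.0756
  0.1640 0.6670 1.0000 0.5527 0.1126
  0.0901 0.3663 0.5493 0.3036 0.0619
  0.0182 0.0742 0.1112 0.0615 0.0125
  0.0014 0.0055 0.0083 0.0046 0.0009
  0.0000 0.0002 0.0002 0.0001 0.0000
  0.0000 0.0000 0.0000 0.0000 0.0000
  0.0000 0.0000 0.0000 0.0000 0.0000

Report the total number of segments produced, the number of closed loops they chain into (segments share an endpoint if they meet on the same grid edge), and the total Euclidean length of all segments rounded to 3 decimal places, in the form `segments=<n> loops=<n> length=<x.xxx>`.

cell (0,0): code 0100 → (0.268,1.000)–(1.000,0.269)
cell (0,1): code 1100 → (0.069,2.000)–(0.268,1.000)
cell (0,2): code 1100 → (0.391,3.000)–(0.069,2.000)
cell (0,3): code 1000 → (1.000,3.575)–(0.391,3.000)
cell (1,0): code 0110 → (1.000,0.269)–(2.000,0.074)
cell (1,3): code 1001 → (2.000,3.799)–(1.000,3.575)
cell (2,0): code 0110 → (2.000,0.074)–(3.000,0.402)
cell (2,3): code 1001 → (3.000,3.424)–(2.000,3.799)
cell (3,0): code 0010 → (3.000,0.402)–(3.566,1.000)
cell (3,1): code 0011 → (3.566,1.000)–(3.795,2.000)
cell (3,2): code 0011 → (3.795,2.000)–(3.424,3.000)
cell (3,3): code 0001 → (3.424,3.000)–(3.000,3.424)
total: 12 segments, chained into 1 closed loop(s), length Σ = 11.622386

segments=12 loops=1 length=11.622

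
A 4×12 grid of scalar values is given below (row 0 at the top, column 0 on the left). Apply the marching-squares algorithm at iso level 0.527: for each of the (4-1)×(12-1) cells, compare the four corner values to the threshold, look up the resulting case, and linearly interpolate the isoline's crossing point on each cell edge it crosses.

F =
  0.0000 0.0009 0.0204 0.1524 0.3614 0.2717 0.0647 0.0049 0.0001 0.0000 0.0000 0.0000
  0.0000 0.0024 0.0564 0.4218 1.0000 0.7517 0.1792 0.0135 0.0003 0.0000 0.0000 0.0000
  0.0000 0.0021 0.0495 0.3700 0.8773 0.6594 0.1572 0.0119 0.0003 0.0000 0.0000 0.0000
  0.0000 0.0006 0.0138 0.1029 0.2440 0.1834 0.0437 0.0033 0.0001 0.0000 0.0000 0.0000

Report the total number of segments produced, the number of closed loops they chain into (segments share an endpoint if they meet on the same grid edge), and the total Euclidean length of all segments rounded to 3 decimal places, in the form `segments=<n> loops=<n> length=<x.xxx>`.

segments=8 loops=1 length=7.072

cell (0,3): code 0100 → (0.259,4.000)–(1.000,3.182)
cell (0,4): code 1100 → (0.532,5.000)–(0.259,4.000)
cell (0,5): code 1000 → (1.000,5.392)–(0.532,5.000)
cell (1,3): code 0110 → (1.000,3.182)–(2.000,3.309)
cell (1,5): code 1001 → (2.000,5.264)–(1.000,5.392)
cell (2,3): code 0010 → (2.000,3.309)–(2.553,4.000)
cell (2,4): code 0011 → (2.553,4.000)–(2.278,5.000)
cell (2,5): code 0001 → (2.278,5.000)–(2.000,5.264)
total: 8 segments, chained into 1 closed loop(s), length Σ = 7.072394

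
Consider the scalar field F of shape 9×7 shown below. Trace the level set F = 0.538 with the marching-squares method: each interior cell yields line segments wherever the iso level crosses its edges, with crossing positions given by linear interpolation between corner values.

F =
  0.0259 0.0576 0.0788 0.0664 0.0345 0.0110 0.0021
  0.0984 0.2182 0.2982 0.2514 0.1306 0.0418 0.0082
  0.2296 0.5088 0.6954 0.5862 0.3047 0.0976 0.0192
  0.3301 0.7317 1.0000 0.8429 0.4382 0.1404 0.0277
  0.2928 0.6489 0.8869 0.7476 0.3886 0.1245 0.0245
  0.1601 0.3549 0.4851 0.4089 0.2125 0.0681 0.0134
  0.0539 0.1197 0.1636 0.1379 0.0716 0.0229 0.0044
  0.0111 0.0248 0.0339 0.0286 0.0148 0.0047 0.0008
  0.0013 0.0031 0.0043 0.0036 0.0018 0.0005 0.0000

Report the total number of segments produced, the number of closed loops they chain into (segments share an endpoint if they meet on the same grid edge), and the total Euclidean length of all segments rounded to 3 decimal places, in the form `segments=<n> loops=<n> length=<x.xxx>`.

segments=12 loops=1 length=10.056

cell (1,1): code 0100 → (1.604,2.000)–(2.000,1.156)
cell (1,2): code 1100 → (1.856,3.000)–(1.604,2.000)
cell (1,3): code 1000 → (2.000,3.171)–(1.856,3.000)
cell (2,0): code 0100 → (2.131,1.000)–(3.000,0.518)
cell (2,1): code 1110 → (2.000,1.156)–(2.131,1.000)
cell (2,3): code 1001 → (3.000,3.753)–(2.000,3.171)
cell (3,0): code 0110 → (3.000,0.518)–(4.000,0.689)
cell (3,3): code 1001 → (4.000,3.584)–(3.000,3.753)
cell (4,0): code 0010 → (4.000,0.689)–(4.377,1.000)
cell (4,1): code 0011 → (4.377,1.000)–(4.868,2.000)
cell (4,2): code 0011 → (4.868,2.000)–(4.619,3.000)
cell (4,3): code 0001 → (4.619,3.000)–(4.000,3.584)
total: 12 segments, chained into 1 closed loop(s), length Σ = 10.055547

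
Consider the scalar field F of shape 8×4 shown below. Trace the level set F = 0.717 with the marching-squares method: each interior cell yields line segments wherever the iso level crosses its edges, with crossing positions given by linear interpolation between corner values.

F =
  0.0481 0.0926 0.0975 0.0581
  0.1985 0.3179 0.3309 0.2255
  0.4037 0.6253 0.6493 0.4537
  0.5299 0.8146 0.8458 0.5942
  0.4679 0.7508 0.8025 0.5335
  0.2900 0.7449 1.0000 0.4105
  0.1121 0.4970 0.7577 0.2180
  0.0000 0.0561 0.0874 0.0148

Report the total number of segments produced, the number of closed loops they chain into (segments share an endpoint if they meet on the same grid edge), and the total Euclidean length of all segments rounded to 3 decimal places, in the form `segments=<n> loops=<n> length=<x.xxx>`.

segments=12 loops=1 length=9.215

cell (2,0): code 0100 → (2.484,1.000)–(3.000,0.657)
cell (2,1): code 1100 → (2.345,2.000)–(2.484,1.000)
cell (2,2): code 1000 → (3.000,2.512)–(2.345,2.000)
cell (3,0): code 0110 → (3.000,0.657)–(4.000,0.881)
cell (3,2): code 1001 → (4.000,2.318)–(3.000,2.512)
cell (4,0): code 0110 → (4.000,0.881)–(5.000,0.939)
cell (4,2): code 1001 → (5.000,2.480)–(4.000,2.318)
cell (5,0): code 0010 → (5.000,0.939)–(5.113,1.000)
cell (5,1): code 0111 → (5.113,1.000)–(6.000,1.844)
cell (5,2): code 1001 → (6.000,2.075)–(5.000,2.480)
cell (6,1): code 0010 → (6.000,1.844)–(6.061,2.000)
cell (6,2): code 0001 → (6.061,2.000)–(6.000,2.075)
total: 12 segments, chained into 1 closed loop(s), length Σ = 9.214536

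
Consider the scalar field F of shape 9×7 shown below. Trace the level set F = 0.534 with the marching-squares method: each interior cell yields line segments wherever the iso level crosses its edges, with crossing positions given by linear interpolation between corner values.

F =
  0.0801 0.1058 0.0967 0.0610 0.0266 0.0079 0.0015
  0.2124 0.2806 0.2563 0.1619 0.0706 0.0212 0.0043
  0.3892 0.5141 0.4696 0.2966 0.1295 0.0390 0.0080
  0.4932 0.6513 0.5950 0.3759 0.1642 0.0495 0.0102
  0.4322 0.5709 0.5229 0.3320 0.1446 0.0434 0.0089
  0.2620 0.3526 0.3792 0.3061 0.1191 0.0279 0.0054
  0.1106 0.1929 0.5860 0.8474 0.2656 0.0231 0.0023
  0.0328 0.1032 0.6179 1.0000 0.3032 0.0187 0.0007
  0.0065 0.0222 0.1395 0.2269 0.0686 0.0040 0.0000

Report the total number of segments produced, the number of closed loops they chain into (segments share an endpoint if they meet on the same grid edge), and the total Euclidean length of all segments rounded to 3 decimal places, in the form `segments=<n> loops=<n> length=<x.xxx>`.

cell (2,0): code 0100 → (2.145,1.000)–(3.000,0.258)
cell (2,1): code 1100 → (2.514,2.000)–(2.145,1.000)
cell (2,2): code 1000 → (3.000,2.278)–(2.514,2.000)
cell (3,0): code 0110 → (3.000,0.258)–(4.000,0.734)
cell (3,1): code 1011 → (4.000,1.769)–(3.846,2.000)
cell (3,2): code 0001 → (3.846,2.000)–(3.000,2.278)
cell (4,0): code 0010 → (4.000,0.734)–(4.169,1.000)
cell (4,1): code 0001 → (4.169,1.000)–(4.000,1.769)
cell (5,1): code 0100 → (5.749,2.000)–(6.000,1.868)
cell (5,2): code 1100 → (5.421,3.000)–(5.749,2.000)
cell (5,3): code 1000 → (6.000,3.539)–(5.421,3.000)
cell (6,1): code 0110 → (6.000,1.868)–(7.000,1.837)
cell (6,3): code 1001 → (7.000,3.669)–(6.000,3.539)
cell (7,1): code 0010 → (7.000,1.837)–(7.175,2.000)
cell (7,2): code 0011 → (7.175,2.000)–(7.603,3.000)
cell (7,3): code 0001 → (7.603,3.000)–(7.000,3.669)
total: 16 segments, chained into 2 closed loop(s), length Σ = 12.499850

segments=16 loops=2 length=12.500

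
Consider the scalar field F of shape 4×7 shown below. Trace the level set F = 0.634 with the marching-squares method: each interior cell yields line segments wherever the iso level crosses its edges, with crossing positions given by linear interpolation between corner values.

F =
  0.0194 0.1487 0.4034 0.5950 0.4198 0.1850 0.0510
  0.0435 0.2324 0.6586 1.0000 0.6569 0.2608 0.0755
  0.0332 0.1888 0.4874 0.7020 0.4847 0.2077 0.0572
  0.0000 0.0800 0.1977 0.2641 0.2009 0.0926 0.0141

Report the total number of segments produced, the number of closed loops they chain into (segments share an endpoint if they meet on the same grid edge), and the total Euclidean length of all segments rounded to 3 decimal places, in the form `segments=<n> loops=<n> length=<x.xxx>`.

cell (0,1): code 0100 → (0.904,2.000)–(1.000,1.942)
cell (0,2): code 1100 → (0.096,3.000)–(0.904,2.000)
cell (0,3): code 1100 → (0.903,4.000)–(0.096,3.000)
cell (0,4): code 1000 → (1.000,4.058)–(0.903,4.000)
cell (1,1): code 0010 → (1.000,1.942)–(1.144,2.000)
cell (1,2): code 0111 → (1.144,2.000)–(2.000,2.683)
cell (1,3): code 1011 → (2.000,3.313)–(1.133,4.000)
cell (1,4): code 0001 → (1.133,4.000)–(1.000,4.058)
cell (2,2): code 0010 → (2.000,2.683)–(2.155,3.000)
cell (2,3): code 0001 → (2.155,3.000)–(2.000,3.313)
total: 10 segments, chained into 1 closed loop(s), length Σ = 5.998942

segments=10 loops=1 length=5.999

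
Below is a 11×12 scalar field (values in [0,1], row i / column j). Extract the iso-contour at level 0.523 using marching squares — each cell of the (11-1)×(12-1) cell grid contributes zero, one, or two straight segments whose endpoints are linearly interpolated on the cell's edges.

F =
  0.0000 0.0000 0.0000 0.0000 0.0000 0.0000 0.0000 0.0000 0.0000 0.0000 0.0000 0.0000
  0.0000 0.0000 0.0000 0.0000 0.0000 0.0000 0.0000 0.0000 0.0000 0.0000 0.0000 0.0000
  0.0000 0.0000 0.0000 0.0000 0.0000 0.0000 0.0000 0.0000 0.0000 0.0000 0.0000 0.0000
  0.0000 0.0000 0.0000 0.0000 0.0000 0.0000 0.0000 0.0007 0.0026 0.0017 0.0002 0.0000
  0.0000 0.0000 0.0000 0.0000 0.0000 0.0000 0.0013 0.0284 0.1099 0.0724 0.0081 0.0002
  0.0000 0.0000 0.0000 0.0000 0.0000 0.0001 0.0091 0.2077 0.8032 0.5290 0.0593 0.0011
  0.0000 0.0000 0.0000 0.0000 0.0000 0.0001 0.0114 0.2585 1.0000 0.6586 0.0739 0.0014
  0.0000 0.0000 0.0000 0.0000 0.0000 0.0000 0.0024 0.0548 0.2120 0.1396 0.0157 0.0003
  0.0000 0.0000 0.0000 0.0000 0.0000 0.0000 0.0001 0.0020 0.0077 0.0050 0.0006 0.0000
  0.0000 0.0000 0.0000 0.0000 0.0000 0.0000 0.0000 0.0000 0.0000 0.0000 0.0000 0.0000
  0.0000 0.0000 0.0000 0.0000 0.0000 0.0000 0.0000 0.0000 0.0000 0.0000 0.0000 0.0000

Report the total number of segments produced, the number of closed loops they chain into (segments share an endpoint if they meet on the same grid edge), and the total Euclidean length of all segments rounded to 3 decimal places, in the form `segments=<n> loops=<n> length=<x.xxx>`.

segments=8 loops=1 length=6.041

cell (4,7): code 0100 → (4.596,8.000)–(5.000,7.529)
cell (4,8): code 1100 → (4.987,9.000)–(4.596,8.000)
cell (4,9): code 1000 → (5.000,9.013)–(4.987,9.000)
cell (5,7): code 0110 → (5.000,7.529)–(6.000,7.357)
cell (5,9): code 1001 → (6.000,9.232)–(5.000,9.013)
cell (6,7): code 0010 → (6.000,7.357)–(6.605,8.000)
cell (6,8): code 0011 → (6.605,8.000)–(6.261,9.000)
cell (6,9): code 0001 → (6.261,9.000)–(6.000,9.232)
total: 8 segments, chained into 1 closed loop(s), length Σ = 6.041071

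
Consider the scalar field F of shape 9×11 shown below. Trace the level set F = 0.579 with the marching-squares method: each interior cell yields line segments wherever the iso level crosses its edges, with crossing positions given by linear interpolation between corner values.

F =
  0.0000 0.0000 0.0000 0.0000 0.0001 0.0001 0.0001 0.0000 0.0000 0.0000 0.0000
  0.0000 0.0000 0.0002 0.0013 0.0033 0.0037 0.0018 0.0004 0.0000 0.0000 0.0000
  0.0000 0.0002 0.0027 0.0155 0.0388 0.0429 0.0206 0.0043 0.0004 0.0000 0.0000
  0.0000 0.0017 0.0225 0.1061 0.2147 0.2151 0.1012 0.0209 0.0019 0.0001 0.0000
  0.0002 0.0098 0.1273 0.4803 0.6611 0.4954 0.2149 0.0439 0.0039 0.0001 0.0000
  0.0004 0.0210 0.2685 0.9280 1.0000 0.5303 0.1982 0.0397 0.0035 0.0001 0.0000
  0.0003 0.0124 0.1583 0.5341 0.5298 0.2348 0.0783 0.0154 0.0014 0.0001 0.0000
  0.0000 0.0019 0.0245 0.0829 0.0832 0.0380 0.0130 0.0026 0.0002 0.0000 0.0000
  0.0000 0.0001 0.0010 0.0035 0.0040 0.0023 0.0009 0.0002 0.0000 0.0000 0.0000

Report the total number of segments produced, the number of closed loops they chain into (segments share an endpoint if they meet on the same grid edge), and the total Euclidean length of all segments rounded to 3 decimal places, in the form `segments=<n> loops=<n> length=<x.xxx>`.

cell (3,3): code 0100 → (3.816,4.000)–(4.000,3.546)
cell (3,4): code 1000 → (4.000,4.495)–(3.816,4.000)
cell (4,2): code 0100 → (4.220,3.000)–(5.000,2.471)
cell (4,3): code 1110 → (4.000,3.546)–(4.220,3.000)
cell (4,4): code 1001 → (5.000,4.896)–(4.000,4.495)
cell (5,2): code 0010 → (5.000,2.471)–(5.886,3.000)
cell (5,3): code 0011 → (5.886,3.000)–(5.895,4.000)
cell (5,4): code 0001 → (5.895,4.000)–(5.000,4.896)
total: 8 segments, chained into 1 closed loop(s), length Σ = 6.925679

segments=8 loops=1 length=6.926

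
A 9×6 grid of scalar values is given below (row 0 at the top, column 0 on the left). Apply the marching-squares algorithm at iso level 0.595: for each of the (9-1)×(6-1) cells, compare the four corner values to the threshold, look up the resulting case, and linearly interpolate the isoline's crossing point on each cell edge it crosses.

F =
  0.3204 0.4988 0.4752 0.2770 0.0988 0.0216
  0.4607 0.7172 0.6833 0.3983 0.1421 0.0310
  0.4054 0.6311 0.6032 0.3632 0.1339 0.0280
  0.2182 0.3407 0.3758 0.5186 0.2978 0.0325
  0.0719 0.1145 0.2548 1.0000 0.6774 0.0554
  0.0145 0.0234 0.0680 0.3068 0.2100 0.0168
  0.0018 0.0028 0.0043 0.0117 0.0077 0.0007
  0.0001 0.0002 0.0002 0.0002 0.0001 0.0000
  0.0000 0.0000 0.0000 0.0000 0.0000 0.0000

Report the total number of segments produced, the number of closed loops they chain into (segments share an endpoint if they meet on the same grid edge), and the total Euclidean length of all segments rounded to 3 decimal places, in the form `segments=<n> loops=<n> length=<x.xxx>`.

cell (0,0): code 0100 → (0.440,1.000)–(1.000,0.524)
cell (0,1): code 1100 → (0.576,2.000)–(0.440,1.000)
cell (0,2): code 1000 → (1.000,2.310)–(0.576,2.000)
cell (1,0): code 0110 → (1.000,0.524)–(2.000,0.840)
cell (1,2): code 1001 → (2.000,2.034)–(1.000,2.310)
cell (2,0): code 0010 → (2.000,0.840)–(2.124,1.000)
cell (2,1): code 0011 → (2.124,1.000)–(2.036,2.000)
cell (2,2): code 0001 → (2.036,2.000)–(2.000,2.034)
cell (3,2): code 0100 → (3.159,3.000)–(4.000,2.457)
cell (3,3): code 1100 → (3.783,4.000)–(3.159,3.000)
cell (3,4): code 1000 → (4.000,4.132)–(3.783,4.000)
cell (4,2): code 0010 → (4.000,2.457)–(4.584,3.000)
cell (4,3): code 0011 → (4.584,3.000)–(4.176,4.000)
cell (4,4): code 0001 → (4.176,4.000)–(4.000,4.132)
total: 14 segments, chained into 2 closed loop(s), length Σ = 10.144864

segments=14 loops=2 length=10.145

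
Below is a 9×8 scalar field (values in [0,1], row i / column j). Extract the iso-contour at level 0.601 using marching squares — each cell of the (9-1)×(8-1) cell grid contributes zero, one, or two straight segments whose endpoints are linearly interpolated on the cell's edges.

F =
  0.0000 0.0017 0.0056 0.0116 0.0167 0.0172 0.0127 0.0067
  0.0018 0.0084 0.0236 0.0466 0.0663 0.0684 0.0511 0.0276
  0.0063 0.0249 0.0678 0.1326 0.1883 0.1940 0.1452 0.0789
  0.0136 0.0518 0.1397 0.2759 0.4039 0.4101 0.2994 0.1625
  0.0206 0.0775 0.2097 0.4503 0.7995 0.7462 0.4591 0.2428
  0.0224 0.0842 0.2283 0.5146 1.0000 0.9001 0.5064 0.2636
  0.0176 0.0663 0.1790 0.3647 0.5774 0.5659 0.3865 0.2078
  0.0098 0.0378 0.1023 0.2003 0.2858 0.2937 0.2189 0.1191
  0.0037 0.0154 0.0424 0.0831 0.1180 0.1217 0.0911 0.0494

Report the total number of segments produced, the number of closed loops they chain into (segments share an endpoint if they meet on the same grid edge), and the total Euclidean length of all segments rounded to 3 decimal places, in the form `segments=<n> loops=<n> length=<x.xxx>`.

segments=8 loops=1 length=7.916

cell (3,3): code 0100 → (3.498,4.000)–(4.000,3.432)
cell (3,4): code 1100 → (3.568,5.000)–(3.498,4.000)
cell (3,5): code 1000 → (4.000,5.506)–(3.568,5.000)
cell (4,3): code 0110 → (4.000,3.432)–(5.000,3.178)
cell (4,5): code 1001 → (5.000,5.760)–(4.000,5.506)
cell (5,3): code 0010 → (5.000,3.178)–(5.944,4.000)
cell (5,4): code 0011 → (5.944,4.000)–(5.895,5.000)
cell (5,5): code 0001 → (5.895,5.000)–(5.000,5.760)
total: 8 segments, chained into 1 closed loop(s), length Σ = 7.916185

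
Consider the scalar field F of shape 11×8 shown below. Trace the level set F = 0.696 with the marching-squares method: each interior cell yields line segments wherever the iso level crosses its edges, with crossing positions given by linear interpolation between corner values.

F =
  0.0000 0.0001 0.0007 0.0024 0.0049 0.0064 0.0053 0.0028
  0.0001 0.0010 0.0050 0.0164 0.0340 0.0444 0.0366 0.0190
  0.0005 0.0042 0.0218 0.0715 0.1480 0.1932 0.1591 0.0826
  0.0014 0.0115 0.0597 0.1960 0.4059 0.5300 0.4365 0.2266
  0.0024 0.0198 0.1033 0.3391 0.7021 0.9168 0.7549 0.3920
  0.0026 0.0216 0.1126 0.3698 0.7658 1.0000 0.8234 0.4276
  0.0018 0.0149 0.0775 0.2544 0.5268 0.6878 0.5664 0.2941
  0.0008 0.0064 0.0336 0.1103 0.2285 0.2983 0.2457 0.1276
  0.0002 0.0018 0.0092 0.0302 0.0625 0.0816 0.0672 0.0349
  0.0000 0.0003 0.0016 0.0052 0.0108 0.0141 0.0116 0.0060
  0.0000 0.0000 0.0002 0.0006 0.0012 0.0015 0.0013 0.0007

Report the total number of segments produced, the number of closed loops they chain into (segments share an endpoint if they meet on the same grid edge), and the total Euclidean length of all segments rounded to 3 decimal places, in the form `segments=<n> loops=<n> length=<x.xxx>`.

segments=10 loops=1 length=7.762

cell (3,3): code 0100 → (3.979,4.000)–(4.000,3.983)
cell (3,4): code 1100 → (3.429,5.000)–(3.979,4.000)
cell (3,5): code 1100 → (3.815,6.000)–(3.429,5.000)
cell (3,6): code 1000 → (4.000,6.162)–(3.815,6.000)
cell (4,3): code 0110 → (4.000,3.983)–(5.000,3.824)
cell (4,6): code 1001 → (5.000,6.322)–(4.000,6.162)
cell (5,3): code 0010 → (5.000,3.824)–(5.292,4.000)
cell (5,4): code 0011 → (5.292,4.000)–(5.974,5.000)
cell (5,5): code 0011 → (5.974,5.000)–(5.496,6.000)
cell (5,6): code 0001 → (5.496,6.000)–(5.000,6.322)
total: 10 segments, chained into 1 closed loop(s), length Σ = 7.762002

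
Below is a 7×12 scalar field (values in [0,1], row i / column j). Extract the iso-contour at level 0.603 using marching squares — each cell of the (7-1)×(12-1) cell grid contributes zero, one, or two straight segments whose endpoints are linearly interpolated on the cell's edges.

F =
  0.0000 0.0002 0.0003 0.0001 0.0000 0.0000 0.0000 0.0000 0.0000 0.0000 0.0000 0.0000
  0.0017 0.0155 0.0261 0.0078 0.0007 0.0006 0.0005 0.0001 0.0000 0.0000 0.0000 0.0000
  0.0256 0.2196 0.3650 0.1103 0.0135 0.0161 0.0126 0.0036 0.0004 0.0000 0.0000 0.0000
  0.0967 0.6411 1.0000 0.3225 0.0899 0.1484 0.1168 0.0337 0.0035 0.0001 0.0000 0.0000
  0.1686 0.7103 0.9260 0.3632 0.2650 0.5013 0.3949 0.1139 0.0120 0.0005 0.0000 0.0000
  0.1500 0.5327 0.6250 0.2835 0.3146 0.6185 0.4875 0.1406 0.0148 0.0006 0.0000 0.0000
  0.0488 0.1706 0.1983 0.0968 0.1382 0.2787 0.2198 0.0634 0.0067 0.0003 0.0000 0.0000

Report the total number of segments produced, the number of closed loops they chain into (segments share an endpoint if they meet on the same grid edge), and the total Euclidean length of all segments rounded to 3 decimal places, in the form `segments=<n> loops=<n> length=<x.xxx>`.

segments=14 loops=2 length=7.571

cell (2,0): code 0100 → (2.910,1.000)–(3.000,0.930)
cell (2,1): code 1100 → (2.375,2.000)–(2.910,1.000)
cell (2,2): code 1000 → (3.000,2.586)–(2.375,2.000)
cell (3,0): code 0110 → (3.000,0.930)–(4.000,0.802)
cell (3,2): code 1001 → (4.000,2.574)–(3.000,2.586)
cell (4,0): code 0010 → (4.000,0.802)–(4.604,1.000)
cell (4,1): code 0111 → (4.604,1.000)–(5.000,1.762)
cell (4,2): code 1001 → (5.000,2.064)–(4.000,2.574)
cell (4,4): code 0100 → (4.868,5.000)–(5.000,4.949)
cell (4,5): code 1000 → (5.000,5.118)–(4.868,5.000)
cell (5,1): code 0010 → (5.000,1.762)–(5.052,2.000)
cell (5,2): code 0001 → (5.052,2.000)–(5.000,2.064)
cell (5,4): code 0010 → (5.000,4.949)–(5.046,5.000)
cell (5,5): code 0001 → (5.046,5.000)–(5.000,5.118)
total: 14 segments, chained into 2 closed loop(s), length Σ = 7.570769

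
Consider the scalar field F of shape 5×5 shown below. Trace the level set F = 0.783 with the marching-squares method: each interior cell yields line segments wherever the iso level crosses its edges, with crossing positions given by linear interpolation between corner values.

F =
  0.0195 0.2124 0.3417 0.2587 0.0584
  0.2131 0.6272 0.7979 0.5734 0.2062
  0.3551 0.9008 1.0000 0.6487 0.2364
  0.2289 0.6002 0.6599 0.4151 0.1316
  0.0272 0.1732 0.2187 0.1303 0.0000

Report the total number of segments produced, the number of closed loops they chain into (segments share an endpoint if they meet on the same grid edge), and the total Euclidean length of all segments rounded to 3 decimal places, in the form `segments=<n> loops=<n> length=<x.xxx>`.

cell (0,1): code 0100 → (0.967,2.000)–(1.000,1.913)
cell (0,2): code 1000 → (1.000,2.066)–(0.967,2.000)
cell (1,0): code 0100 → (1.569,1.000)–(2.000,0.784)
cell (1,1): code 1110 → (1.000,1.913)–(1.569,1.000)
cell (1,2): code 1001 → (2.000,2.618)–(1.000,2.066)
cell (2,0): code 0010 → (2.000,0.784)–(2.392,1.000)
cell (2,1): code 0011 → (2.392,1.000)–(2.638,2.000)
cell (2,2): code 0001 → (2.638,2.000)–(2.000,2.618)
total: 8 segments, chained into 1 closed loop(s), length Σ = 5.231836

segments=8 loops=1 length=5.232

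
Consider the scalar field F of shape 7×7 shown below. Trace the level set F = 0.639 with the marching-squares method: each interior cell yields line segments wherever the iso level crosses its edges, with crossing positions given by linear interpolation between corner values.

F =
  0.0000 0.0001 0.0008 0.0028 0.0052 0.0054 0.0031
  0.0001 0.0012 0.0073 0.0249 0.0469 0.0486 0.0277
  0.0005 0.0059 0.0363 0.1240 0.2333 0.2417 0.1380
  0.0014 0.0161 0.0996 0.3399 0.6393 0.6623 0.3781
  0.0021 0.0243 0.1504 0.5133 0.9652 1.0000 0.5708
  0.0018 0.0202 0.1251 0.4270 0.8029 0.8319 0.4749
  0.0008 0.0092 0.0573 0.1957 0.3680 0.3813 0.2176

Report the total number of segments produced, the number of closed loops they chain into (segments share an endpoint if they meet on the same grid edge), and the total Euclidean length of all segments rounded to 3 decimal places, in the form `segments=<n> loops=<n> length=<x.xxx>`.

segments=10 loops=1 length=7.941

cell (2,3): code 0100 → (2.999,4.000)–(3.000,3.999)
cell (2,4): code 1100 → (2.945,5.000)–(2.999,4.000)
cell (2,5): code 1000 → (3.000,5.082)–(2.945,5.000)
cell (3,3): code 0110 → (3.000,3.999)–(4.000,3.278)
cell (3,5): code 1001 → (4.000,5.841)–(3.000,5.082)
cell (4,3): code 0110 → (4.000,3.278)–(5.000,3.564)
cell (4,5): code 1001 → (5.000,5.540)–(4.000,5.841)
cell (5,3): code 0010 → (5.000,3.564)–(5.377,4.000)
cell (5,4): code 0011 → (5.377,4.000)–(5.428,5.000)
cell (5,5): code 0001 → (5.428,5.000)–(5.000,5.540)
total: 10 segments, chained into 1 closed loop(s), length Σ = 7.941192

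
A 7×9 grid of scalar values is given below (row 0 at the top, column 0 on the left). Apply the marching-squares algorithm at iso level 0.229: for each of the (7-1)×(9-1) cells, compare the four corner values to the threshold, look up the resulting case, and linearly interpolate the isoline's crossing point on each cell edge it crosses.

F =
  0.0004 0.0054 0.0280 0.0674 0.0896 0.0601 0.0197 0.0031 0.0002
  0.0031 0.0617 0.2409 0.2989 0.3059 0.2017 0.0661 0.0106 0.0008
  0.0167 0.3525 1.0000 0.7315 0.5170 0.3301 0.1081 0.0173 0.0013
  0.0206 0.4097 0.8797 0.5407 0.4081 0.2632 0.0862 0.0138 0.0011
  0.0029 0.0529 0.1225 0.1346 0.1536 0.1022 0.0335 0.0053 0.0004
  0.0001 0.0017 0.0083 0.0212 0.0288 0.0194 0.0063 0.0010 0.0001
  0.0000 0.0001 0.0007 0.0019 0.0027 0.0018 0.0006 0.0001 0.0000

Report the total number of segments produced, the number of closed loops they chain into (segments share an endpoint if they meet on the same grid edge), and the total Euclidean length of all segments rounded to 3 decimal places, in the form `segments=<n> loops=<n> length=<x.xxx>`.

cell (0,1): code 0100 → (0.944,2.000)–(1.000,1.934)
cell (0,2): code 1100 → (0.698,3.000)–(0.944,2.000)
cell (0,3): code 1100 → (0.644,4.000)–(0.698,3.000)
cell (0,4): code 1000 → (1.000,4.738)–(0.644,4.000)
cell (1,0): code 0100 → (1.575,1.000)–(2.000,0.632)
cell (1,1): code 1110 → (1.000,1.934)–(1.575,1.000)
cell (1,4): code 1101 → (1.213,5.000)–(1.000,4.738)
cell (1,5): code 1000 → (2.000,5.455)–(1.213,5.000)
cell (2,0): code 0110 → (2.000,0.632)–(3.000,0.536)
cell (2,5): code 1001 → (3.000,5.193)–(2.000,5.455)
cell (3,0): code 0010 → (3.000,0.536)–(3.506,1.000)
cell (3,1): code 0011 → (3.506,1.000)–(3.859,2.000)
cell (3,2): code 0011 → (3.859,2.000)–(3.768,3.000)
cell (3,3): code 0011 → (3.768,3.000)–(3.704,4.000)
cell (3,4): code 0011 → (3.704,4.000)–(3.212,5.000)
cell (3,5): code 0001 → (3.212,5.000)–(3.000,5.193)
total: 16 segments, chained into 1 closed loop(s), length Σ = 13.036276

segments=16 loops=1 length=13.036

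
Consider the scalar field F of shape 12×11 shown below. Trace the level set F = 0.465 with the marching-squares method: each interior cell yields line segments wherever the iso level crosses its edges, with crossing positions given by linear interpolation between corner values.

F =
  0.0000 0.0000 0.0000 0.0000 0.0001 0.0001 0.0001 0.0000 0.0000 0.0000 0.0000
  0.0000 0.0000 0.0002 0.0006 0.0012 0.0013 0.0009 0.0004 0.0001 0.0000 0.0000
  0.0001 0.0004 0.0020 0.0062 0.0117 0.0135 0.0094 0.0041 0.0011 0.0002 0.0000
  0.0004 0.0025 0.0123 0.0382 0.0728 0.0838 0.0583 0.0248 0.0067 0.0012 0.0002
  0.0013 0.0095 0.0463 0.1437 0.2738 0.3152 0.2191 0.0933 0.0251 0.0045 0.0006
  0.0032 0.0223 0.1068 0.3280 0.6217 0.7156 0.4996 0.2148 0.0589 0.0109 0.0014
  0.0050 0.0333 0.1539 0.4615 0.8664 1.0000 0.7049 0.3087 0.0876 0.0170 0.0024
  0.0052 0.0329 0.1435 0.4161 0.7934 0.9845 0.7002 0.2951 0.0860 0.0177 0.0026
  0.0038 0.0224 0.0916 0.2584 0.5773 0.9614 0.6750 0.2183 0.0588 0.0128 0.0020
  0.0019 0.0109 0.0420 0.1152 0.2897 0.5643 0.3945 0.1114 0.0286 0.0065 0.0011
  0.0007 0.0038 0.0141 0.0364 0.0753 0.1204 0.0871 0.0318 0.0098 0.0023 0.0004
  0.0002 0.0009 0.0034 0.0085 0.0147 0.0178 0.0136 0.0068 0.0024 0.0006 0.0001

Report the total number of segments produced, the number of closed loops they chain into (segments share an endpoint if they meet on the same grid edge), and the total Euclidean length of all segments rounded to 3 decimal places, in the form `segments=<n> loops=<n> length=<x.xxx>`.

segments=16 loops=1 length=13.182

cell (4,3): code 0100 → (4.550,4.000)–(5.000,3.466)
cell (4,4): code 1100 → (4.374,5.000)–(4.550,4.000)
cell (4,5): code 1100 → (4.877,6.000)–(4.374,5.000)
cell (4,6): code 1000 → (5.000,6.121)–(4.877,6.000)
cell (5,3): code 0110 → (5.000,3.466)–(6.000,3.009)
cell (5,6): code 1001 → (6.000,6.606)–(5.000,6.121)
cell (6,3): code 0110 → (6.000,3.009)–(7.000,3.130)
cell (6,6): code 1001 → (7.000,6.581)–(6.000,6.606)
cell (7,3): code 0110 → (7.000,3.130)–(8.000,3.648)
cell (7,6): code 1001 → (8.000,6.460)–(7.000,6.581)
cell (8,3): code 0010 → (8.000,3.648)–(8.390,4.000)
cell (8,4): code 0111 → (8.390,4.000)–(9.000,4.638)
cell (8,5): code 1011 → (9.000,5.585)–(8.749,6.000)
cell (8,6): code 0001 → (8.749,6.000)–(8.000,6.460)
cell (9,4): code 0010 → (9.000,4.638)–(9.224,5.000)
cell (9,5): code 0001 → (9.224,5.000)–(9.000,5.585)
total: 16 segments, chained into 1 closed loop(s), length Σ = 13.181521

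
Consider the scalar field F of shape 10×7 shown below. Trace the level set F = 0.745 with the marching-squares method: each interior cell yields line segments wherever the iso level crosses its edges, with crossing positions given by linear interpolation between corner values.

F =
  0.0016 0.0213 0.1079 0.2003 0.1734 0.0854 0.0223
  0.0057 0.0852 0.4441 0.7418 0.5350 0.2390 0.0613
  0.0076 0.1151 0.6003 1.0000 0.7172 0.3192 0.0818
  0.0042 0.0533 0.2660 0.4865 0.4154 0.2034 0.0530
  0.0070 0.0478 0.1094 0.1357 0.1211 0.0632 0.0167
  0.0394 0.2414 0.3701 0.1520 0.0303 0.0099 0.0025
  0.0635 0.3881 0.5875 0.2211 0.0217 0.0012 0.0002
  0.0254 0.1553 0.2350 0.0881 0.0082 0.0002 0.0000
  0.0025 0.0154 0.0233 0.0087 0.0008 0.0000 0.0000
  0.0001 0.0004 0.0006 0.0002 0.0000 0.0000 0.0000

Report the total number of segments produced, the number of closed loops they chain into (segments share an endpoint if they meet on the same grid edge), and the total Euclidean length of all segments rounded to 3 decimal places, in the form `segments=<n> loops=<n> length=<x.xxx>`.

segments=4 loops=1 length=4.351

cell (1,2): code 0100 → (1.012,3.000)–(2.000,2.362)
cell (1,3): code 1000 → (2.000,3.902)–(1.012,3.000)
cell (2,2): code 0010 → (2.000,2.362)–(2.497,3.000)
cell (2,3): code 0001 → (2.497,3.000)–(2.000,3.902)
total: 4 segments, chained into 1 closed loop(s), length Σ = 4.350934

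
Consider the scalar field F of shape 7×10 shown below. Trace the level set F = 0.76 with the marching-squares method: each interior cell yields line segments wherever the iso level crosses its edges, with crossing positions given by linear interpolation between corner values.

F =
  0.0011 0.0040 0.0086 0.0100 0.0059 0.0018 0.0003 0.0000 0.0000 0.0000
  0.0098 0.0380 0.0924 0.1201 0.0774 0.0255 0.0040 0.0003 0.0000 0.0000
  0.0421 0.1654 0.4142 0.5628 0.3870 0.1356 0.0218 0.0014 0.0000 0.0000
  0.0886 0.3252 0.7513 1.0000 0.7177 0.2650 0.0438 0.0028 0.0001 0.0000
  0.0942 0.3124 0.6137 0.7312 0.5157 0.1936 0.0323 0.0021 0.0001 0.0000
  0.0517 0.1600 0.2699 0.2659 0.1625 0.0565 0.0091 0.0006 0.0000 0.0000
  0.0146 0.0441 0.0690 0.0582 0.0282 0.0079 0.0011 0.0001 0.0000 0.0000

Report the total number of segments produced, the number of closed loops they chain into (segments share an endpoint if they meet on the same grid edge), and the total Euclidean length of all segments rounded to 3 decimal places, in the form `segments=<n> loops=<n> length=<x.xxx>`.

segments=4 loops=1 length=4.670

cell (2,2): code 0100 → (2.451,3.000)–(3.000,2.035)
cell (2,3): code 1000 → (3.000,3.850)–(2.451,3.000)
cell (3,2): code 0010 → (3.000,2.035)–(3.893,3.000)
cell (3,3): code 0001 → (3.893,3.000)–(3.000,3.850)
total: 4 segments, chained into 1 closed loop(s), length Σ = 4.669788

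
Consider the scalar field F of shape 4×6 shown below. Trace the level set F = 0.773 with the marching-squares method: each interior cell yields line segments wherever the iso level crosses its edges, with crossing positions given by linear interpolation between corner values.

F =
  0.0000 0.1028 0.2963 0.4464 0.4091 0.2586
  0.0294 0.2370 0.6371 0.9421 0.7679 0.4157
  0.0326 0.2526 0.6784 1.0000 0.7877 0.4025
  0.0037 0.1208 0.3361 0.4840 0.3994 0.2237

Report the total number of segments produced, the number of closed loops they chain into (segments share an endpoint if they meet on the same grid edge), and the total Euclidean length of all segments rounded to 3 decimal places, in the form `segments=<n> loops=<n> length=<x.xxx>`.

cell (0,2): code 0100 → (0.659,3.000)–(1.000,2.446)
cell (0,3): code 1000 → (1.000,3.971)–(0.659,3.000)
cell (1,2): code 0110 → (1.000,2.446)–(2.000,2.294)
cell (1,3): code 1101 → (1.258,4.000)–(1.000,3.971)
cell (1,4): code 1000 → (2.000,4.038)–(1.258,4.000)
cell (2,2): code 0010 → (2.000,2.294)–(2.440,3.000)
cell (2,3): code 0011 → (2.440,3.000)–(2.038,4.000)
cell (2,4): code 0001 → (2.038,4.000)–(2.000,4.038)
total: 8 segments, chained into 1 closed loop(s), length Σ = 5.657197

segments=8 loops=1 length=5.657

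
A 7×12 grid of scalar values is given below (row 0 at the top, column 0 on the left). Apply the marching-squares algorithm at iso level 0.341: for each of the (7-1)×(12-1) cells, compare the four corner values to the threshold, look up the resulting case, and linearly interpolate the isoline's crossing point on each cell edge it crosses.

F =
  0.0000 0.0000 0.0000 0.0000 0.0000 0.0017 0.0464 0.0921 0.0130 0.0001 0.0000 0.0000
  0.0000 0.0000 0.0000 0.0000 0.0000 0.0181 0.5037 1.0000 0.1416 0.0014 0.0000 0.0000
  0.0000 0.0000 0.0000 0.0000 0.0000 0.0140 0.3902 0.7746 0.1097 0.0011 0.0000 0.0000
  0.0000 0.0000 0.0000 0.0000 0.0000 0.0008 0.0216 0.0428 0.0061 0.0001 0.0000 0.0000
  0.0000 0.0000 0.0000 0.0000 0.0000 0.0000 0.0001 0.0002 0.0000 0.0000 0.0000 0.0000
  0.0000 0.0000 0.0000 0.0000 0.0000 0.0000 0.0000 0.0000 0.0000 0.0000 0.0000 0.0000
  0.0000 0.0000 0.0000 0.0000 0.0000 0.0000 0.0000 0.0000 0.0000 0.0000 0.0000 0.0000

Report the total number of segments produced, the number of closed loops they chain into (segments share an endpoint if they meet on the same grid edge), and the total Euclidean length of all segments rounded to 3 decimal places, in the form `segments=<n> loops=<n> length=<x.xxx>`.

cell (0,5): code 0100 → (0.644,6.000)–(1.000,5.665)
cell (0,6): code 1100 → (0.274,7.000)–(0.644,6.000)
cell (0,7): code 1000 → (1.000,7.768)–(0.274,7.000)
cell (1,5): code 0110 → (1.000,5.665)–(2.000,5.869)
cell (1,7): code 1001 → (2.000,7.652)–(1.000,7.768)
cell (2,5): code 0010 → (2.000,5.869)–(2.133,6.000)
cell (2,6): code 0011 → (2.133,6.000)–(2.593,7.000)
cell (2,7): code 0001 → (2.593,7.000)–(2.000,7.652)
total: 8 segments, chained into 1 closed loop(s), length Σ = 6.807113

segments=8 loops=1 length=6.807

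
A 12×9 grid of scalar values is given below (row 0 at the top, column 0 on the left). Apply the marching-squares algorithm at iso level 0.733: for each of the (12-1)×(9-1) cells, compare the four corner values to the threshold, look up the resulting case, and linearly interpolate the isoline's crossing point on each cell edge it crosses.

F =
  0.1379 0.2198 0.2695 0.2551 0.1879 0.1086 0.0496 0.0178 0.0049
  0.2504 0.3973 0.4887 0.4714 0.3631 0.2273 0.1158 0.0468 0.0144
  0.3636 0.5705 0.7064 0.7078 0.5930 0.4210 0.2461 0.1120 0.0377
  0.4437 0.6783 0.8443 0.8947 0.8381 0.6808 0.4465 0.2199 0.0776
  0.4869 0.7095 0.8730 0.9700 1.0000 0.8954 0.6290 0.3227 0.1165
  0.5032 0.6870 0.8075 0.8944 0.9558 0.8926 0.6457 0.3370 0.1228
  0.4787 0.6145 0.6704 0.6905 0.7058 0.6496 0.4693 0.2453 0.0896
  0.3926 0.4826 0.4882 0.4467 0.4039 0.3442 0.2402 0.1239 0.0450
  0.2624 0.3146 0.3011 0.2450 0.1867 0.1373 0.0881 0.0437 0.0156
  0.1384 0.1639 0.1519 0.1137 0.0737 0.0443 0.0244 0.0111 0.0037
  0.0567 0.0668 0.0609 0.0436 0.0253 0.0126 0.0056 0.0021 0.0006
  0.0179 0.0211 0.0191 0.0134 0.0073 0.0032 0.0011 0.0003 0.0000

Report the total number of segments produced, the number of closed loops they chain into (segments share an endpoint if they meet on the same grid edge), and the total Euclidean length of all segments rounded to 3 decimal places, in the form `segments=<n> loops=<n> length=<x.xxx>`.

segments=14 loops=1 length=13.172

cell (2,1): code 0100 → (2.193,2.000)–(3.000,1.330)
cell (2,2): code 1100 → (2.135,3.000)–(2.193,2.000)
cell (2,3): code 1100 → (2.571,4.000)–(2.135,3.000)
cell (2,4): code 1000 → (3.000,4.668)–(2.571,4.000)
cell (3,1): code 0110 → (3.000,1.330)–(4.000,1.144)
cell (3,4): code 1101 → (3.243,5.000)–(3.000,4.668)
cell (3,5): code 1000 → (4.000,5.610)–(3.243,5.000)
cell (4,1): code 0110 → (4.000,1.144)–(5.000,1.382)
cell (4,5): code 1001 → (5.000,5.646)–(4.000,5.610)
cell (5,1): code 0010 → (5.000,1.382)–(5.543,2.000)
cell (5,2): code 0011 → (5.543,2.000)–(5.792,3.000)
cell (5,3): code 0011 → (5.792,3.000)–(5.891,4.000)
cell (5,4): code 0011 → (5.891,4.000)–(5.657,5.000)
cell (5,5): code 0001 → (5.657,5.000)–(5.000,5.646)
total: 14 segments, chained into 1 closed loop(s), length Σ = 13.171900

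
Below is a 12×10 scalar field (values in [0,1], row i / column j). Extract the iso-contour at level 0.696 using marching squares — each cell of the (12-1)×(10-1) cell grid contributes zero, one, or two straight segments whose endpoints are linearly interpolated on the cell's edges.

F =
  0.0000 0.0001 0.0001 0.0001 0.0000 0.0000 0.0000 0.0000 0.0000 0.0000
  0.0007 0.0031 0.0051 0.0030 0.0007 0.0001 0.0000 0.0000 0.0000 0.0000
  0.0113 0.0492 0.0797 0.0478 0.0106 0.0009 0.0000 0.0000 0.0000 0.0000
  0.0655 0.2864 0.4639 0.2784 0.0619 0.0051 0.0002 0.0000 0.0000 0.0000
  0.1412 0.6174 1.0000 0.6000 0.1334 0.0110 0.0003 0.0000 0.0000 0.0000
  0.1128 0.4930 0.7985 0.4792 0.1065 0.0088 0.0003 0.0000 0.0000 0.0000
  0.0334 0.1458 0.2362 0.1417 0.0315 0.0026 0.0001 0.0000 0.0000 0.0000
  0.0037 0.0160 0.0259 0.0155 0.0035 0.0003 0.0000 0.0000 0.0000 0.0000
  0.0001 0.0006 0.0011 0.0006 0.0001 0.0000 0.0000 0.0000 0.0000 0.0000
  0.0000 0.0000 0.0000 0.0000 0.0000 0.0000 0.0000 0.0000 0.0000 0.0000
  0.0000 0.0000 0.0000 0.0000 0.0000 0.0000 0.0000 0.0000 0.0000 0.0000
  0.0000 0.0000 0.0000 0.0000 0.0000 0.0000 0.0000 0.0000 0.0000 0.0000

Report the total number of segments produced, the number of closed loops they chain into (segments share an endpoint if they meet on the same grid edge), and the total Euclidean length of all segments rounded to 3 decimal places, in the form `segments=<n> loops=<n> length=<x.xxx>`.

segments=6 loops=1 length=4.868

cell (3,1): code 0100 → (3.433,2.000)–(4.000,1.205)
cell (3,2): code 1000 → (4.000,2.760)–(3.433,2.000)
cell (4,1): code 0110 → (4.000,1.205)–(5.000,1.664)
cell (4,2): code 1001 → (5.000,2.321)–(4.000,2.760)
cell (5,1): code 0010 → (5.000,1.664)–(5.182,2.000)
cell (5,2): code 0001 → (5.182,2.000)–(5.000,2.321)
total: 6 segments, chained into 1 closed loop(s), length Σ = 4.867835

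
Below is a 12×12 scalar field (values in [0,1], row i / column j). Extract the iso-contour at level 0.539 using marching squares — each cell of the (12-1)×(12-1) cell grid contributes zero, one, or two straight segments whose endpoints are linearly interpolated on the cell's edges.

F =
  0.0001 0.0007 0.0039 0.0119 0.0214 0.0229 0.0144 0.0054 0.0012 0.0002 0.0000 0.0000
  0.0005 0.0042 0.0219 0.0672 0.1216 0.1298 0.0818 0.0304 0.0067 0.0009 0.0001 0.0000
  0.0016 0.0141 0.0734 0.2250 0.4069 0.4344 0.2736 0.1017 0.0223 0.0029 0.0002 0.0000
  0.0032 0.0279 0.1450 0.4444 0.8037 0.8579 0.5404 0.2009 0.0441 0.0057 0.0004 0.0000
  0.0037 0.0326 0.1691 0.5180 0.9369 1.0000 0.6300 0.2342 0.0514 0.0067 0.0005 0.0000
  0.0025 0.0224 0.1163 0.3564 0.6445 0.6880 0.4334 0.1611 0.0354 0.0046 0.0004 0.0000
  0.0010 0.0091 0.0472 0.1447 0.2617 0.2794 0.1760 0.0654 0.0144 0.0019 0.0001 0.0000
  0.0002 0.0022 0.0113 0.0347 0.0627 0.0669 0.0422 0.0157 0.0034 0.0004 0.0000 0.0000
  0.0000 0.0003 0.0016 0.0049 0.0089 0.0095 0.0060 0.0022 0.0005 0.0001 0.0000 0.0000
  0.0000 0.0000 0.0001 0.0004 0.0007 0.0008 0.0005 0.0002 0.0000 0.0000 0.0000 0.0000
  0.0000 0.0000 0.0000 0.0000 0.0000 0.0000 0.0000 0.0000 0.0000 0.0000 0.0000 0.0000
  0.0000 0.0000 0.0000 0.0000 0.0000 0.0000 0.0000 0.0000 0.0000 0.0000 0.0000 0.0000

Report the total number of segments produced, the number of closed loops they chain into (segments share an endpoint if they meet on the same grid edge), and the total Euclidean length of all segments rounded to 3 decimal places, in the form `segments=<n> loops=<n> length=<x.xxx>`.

cell (2,3): code 0100 → (2.333,4.000)–(3.000,3.263)
cell (2,4): code 1100 → (2.247,5.000)–(2.333,4.000)
cell (2,5): code 1100 → (2.995,6.000)–(2.247,5.000)
cell (2,6): code 1000 → (3.000,6.004)–(2.995,6.000)
cell (3,3): code 0110 → (3.000,3.263)–(4.000,3.050)
cell (3,6): code 1001 → (4.000,6.230)–(3.000,6.004)
cell (4,3): code 0110 → (4.000,3.050)–(5.000,3.634)
cell (4,5): code 1011 → (5.000,5.585)–(4.463,6.000)
cell (4,6): code 0001 → (4.463,6.000)–(4.000,6.230)
cell (5,3): code 0010 → (5.000,3.634)–(5.276,4.000)
cell (5,4): code 0011 → (5.276,4.000)–(5.365,5.000)
cell (5,5): code 0001 → (5.365,5.000)–(5.000,5.585)
total: 12 segments, chained into 1 closed loop(s), length Σ = 9.805665

segments=12 loops=1 length=9.806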